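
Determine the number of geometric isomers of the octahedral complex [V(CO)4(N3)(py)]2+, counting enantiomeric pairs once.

2

The six octahedral sites form three mutually perpendicular trans pairs.
Systematic placement gives 2 geometric isomers: N3 and py mutually trans; N3 and py mutually cis.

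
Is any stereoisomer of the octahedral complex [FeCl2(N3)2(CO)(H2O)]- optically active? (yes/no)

There are 6 geometric isomers: Cl cis, N3 trans; Cl cis, N3 cis (3 arrangements, 2 chiral); Cl trans, N3 trans; Cl trans, N3 cis.
Of these, 2 lack any improper symmetry element and so occur as enantiomeric pairs, giving 6 + 2 = 8 stereoisomers in total.

yes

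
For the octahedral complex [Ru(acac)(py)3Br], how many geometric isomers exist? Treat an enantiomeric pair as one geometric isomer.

In an octahedral complex each vertex has one trans partner and four cis neighbours.
Each acac is bidentate and must span two cis positions.
The distinct arrangements are (2 in all): py mer; py fac.

2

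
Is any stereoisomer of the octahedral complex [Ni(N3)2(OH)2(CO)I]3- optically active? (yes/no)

yes

An octahedron has six vertices in three trans pairs; every non-trans pair is cis.
The distinct arrangements are (6 in all): N3 trans, OH trans; N3 cis, OH cis (3 arrangements, 2 chiral); N3 cis, OH trans; N3 trans, OH cis.
Of these, 2 lack any improper symmetry element and so occur as enantiomeric pairs, giving 6 + 2 = 8 stereoisomers in total.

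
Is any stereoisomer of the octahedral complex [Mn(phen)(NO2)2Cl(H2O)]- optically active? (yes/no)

An octahedron has six vertices in three trans pairs; every non-trans pair is cis.
Each phen is bidentate and must span two cis positions.
Working through the distinct placements yields 4 geometric isomers: NO2 cis (3 arrangements, 2 chiral); NO2 trans.
Of these, 2 lack any improper symmetry element and so occur as enantiomeric pairs, giving 4 + 2 = 6 stereoisomers in total.

yes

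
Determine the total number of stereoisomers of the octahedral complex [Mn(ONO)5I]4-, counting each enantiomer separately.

In an octahedral complex each vertex has one trans partner and four cis neighbours.
Only one geometric arrangement is possible.

1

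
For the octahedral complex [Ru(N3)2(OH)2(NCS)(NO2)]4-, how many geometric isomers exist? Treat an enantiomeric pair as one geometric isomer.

Systematic placement gives 6 geometric isomers: N3 trans, OH trans; N3 trans, OH cis; N3 cis, OH trans; N3 cis, OH cis (3 arrangements, 2 chiral).

6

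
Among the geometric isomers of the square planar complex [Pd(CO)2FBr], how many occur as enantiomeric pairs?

0

A square has two trans pairs of vertices; adjacent vertices are cis.
Working through the distinct placements yields 2 geometric isomers: CO cis; CO trans.
Each arrangement has an internal mirror plane or centre of symmetry, so none is chiral.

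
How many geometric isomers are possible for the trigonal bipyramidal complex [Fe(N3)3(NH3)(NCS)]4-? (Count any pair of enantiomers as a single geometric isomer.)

In a trigonal bipyramid the two axial positions differ from the three equatorial ones.
The distinct arrangements are (4 in all): NH3 equatorial, NCS equatorial; NH3 equatorial, NCS axial; NH3 axial, NCS equatorial; NH3 axial, NCS axial.

4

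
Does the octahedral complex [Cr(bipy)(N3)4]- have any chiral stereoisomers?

no

Each bipy is bidentate and must span two cis positions.
Only one geometric arrangement is possible.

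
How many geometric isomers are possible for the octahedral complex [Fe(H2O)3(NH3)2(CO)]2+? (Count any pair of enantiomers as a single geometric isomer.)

3

In an octahedral complex each vertex has one trans partner and four cis neighbours.
Systematic placement gives 3 geometric isomers: H2O mer, NH3 trans; H2O fac, NH3 cis; H2O mer, NH3 cis.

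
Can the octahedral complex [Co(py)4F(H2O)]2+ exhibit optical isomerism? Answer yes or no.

The distinct arrangements are (2 in all): F and H2O mutually trans; F and H2O mutually cis.
Each arrangement has an internal mirror plane or centre of symmetry, so none is chiral.

no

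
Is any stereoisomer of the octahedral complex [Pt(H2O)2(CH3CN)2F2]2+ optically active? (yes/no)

yes

An octahedron has six vertices in three trans pairs; every non-trans pair is cis.
There are 5 geometric isomers: H2O trans, CH3CN trans, F trans; H2O cis, CH3CN trans, F cis; H2O trans, CH3CN cis, F cis; H2O cis, CH3CN cis, F cis (chiral); H2O cis, CH3CN cis, F trans.
One of these lacks any improper symmetry element and so occurs as an enantiomeric pair, giving 5 + 1 = 6 stereoisomers in total.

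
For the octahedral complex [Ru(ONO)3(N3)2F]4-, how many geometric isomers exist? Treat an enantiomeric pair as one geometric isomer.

Working through the distinct placements yields 3 geometric isomers: ONO mer, N3 cis; ONO mer, N3 trans; ONO fac, N3 cis.

3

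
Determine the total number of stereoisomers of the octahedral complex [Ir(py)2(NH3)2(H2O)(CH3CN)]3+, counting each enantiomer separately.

An octahedron has six vertices in three trans pairs; every non-trans pair is cis.
Working through the distinct placements yields 6 geometric isomers: py trans, NH3 trans; py cis, NH3 cis (3 arrangements, 2 chiral); py trans, NH3 cis; py cis, NH3 trans.
Of these, 2 lack any improper symmetry element and so occur as enantiomeric pairs, giving 6 + 2 = 8 stereoisomers in total.

8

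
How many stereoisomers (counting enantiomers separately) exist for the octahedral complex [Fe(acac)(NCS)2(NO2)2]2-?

4

In an octahedral complex each vertex has one trans partner and four cis neighbours.
Each acac is bidentate and must span two cis positions.
There are 3 geometric isomers: NCS trans, NO2 cis; NCS cis, NO2 cis (chiral); NCS cis, NO2 trans.
One of these lacks any improper symmetry element and so occurs as an enantiomeric pair, giving 3 + 1 = 4 stereoisomers in total.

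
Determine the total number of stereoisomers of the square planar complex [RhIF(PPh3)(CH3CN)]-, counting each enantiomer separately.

3

In a square planar complex each vertex has one trans partner and two cis neighbours.
Working through the distinct placements yields 3 geometric isomers: (CH3CN/I trans, F/PPh3 trans); (CH3CN/PPh3 trans, F/I trans); (CH3CN/F trans, I/PPh3 trans).
Each arrangement has an internal mirror plane or centre of symmetry, so none is chiral.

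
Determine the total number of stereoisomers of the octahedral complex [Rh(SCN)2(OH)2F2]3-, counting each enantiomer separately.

6

The six octahedral sites form three mutually perpendicular trans pairs.
There are 5 geometric isomers: SCN trans, OH trans, F trans; SCN cis, OH cis, F trans; SCN trans, OH cis, F cis; SCN cis, OH cis, F cis (chiral); SCN cis, OH trans, F cis.
One of these lacks any improper symmetry element and so occurs as an enantiomeric pair, giving 5 + 1 = 6 stereoisomers in total.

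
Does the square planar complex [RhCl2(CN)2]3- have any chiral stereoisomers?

no

A square has two trans pairs of vertices; adjacent vertices are cis.
Working through the distinct placements yields 2 geometric isomers: Cl cis; Cl trans.
Each arrangement has an internal mirror plane or centre of symmetry, so none is chiral.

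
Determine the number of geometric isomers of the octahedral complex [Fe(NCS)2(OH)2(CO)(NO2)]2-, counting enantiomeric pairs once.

The six octahedral sites form three mutually perpendicular trans pairs.
There are 6 geometric isomers: NCS cis, OH trans; NCS cis, OH cis (3 arrangements, 2 chiral); NCS trans, OH trans; NCS trans, OH cis.

6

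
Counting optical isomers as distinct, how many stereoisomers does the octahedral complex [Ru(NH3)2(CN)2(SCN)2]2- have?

6

An octahedron has six vertices in three trans pairs; every non-trans pair is cis.
There are 5 geometric isomers: NH3 trans, CN trans, SCN trans; NH3 cis, CN trans, SCN cis; NH3 cis, CN cis, SCN trans; NH3 cis, CN cis, SCN cis (chiral); NH3 trans, CN cis, SCN cis.
One of these lacks any improper symmetry element and so occurs as an enantiomeric pair, giving 5 + 1 = 6 stereoisomers in total.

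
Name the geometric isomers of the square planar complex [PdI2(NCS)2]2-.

A square has two trans pairs of vertices; adjacent vertices are cis.
There are 2 geometric isomers: I cis; I trans.

cis and trans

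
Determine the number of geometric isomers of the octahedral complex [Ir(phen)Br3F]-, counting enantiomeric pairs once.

2

Each phen is bidentate and must span two cis positions.
There are 2 geometric isomers: Br mer; Br fac.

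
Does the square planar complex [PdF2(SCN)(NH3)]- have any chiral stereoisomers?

no

In a square planar complex each vertex has one trans partner and two cis neighbours.
Working through the distinct placements yields 2 geometric isomers: F cis; F trans.
Each arrangement has an internal mirror plane or centre of symmetry, so none is chiral.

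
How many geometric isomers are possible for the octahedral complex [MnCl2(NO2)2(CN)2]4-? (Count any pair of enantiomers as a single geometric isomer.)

The distinct arrangements are (5 in all): Cl trans, NO2 trans, CN trans; Cl cis, NO2 cis, CN trans; Cl cis, NO2 trans, CN cis; Cl cis, NO2 cis, CN cis (chiral); Cl trans, NO2 cis, CN cis.

5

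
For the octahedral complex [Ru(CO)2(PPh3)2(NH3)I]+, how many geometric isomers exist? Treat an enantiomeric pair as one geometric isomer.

In an octahedral complex each vertex has one trans partner and four cis neighbours.
There are 6 geometric isomers: CO trans, PPh3 trans; CO trans, PPh3 cis; CO cis, PPh3 trans; CO cis, PPh3 cis (3 arrangements, 2 chiral).

6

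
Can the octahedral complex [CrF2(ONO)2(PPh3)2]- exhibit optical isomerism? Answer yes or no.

yes

In an octahedral complex each vertex has one trans partner and four cis neighbours.
Working through the distinct placements yields 5 geometric isomers: F trans, ONO trans, PPh3 trans; F trans, ONO cis, PPh3 cis; F cis, ONO cis, PPh3 trans; F cis, ONO cis, PPh3 cis (chiral); F cis, ONO trans, PPh3 cis.
One of these lacks any improper symmetry element and so occurs as an enantiomeric pair, giving 5 + 1 = 6 stereoisomers in total.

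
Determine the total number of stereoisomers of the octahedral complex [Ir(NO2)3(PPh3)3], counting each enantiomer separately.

2

In an octahedral complex each vertex has one trans partner and four cis neighbours.
There are 2 geometric isomers: NO2 mer; NO2 fac.
Each arrangement has an internal mirror plane or centre of symmetry, so none is chiral.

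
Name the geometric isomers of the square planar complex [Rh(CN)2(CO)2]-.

Working through the distinct placements yields 2 geometric isomers: CN cis; CN trans.

cis and trans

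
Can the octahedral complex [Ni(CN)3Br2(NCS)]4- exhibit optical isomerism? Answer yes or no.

In an octahedral complex each vertex has one trans partner and four cis neighbours.
Systematic placement gives 3 geometric isomers: CN mer, Br trans; CN fac, Br cis; CN mer, Br cis.
Each arrangement has an internal mirror plane or centre of symmetry, so none is chiral.

no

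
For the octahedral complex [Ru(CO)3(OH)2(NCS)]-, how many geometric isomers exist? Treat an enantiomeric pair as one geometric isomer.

In an octahedral complex each vertex has one trans partner and four cis neighbours.
Working through the distinct placements yields 3 geometric isomers: CO mer, OH trans; CO mer, OH cis; CO fac, OH cis.

3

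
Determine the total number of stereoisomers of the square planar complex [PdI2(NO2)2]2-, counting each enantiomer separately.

2

In a square planar complex each vertex has one trans partner and two cis neighbours.
Systematic placement gives 2 geometric isomers: I cis; I trans.
Each arrangement has an internal mirror plane or centre of symmetry, so none is chiral.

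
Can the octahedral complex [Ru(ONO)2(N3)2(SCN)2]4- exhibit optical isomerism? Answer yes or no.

yes

There are 5 geometric isomers: ONO trans, N3 trans, SCN trans; ONO cis, N3 trans, SCN cis; ONO cis, N3 cis, SCN trans; ONO cis, N3 cis, SCN cis (chiral); ONO trans, N3 cis, SCN cis.
One of these lacks any improper symmetry element and so occurs as an enantiomeric pair, giving 5 + 1 = 6 stereoisomers in total.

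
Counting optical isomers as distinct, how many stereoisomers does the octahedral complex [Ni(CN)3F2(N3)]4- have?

3

The six octahedral sites form three mutually perpendicular trans pairs.
Working through the distinct placements yields 3 geometric isomers: CN mer, F cis; CN mer, F trans; CN fac, F cis.
Each arrangement has an internal mirror plane or centre of symmetry, so none is chiral.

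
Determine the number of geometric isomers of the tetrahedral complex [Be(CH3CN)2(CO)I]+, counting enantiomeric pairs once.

1

All four vertices of a tetrahedron are equivalent and mutually adjacent, so cis/trans isomerism cannot arise.
Only one geometric arrangement is possible.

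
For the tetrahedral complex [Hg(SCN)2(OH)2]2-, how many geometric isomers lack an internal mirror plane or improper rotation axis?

In a tetrahedral complex all four positions are equivalent and every pair of ligands is adjacent — there is no cis/trans distinction.
Only one geometric arrangement is possible.

0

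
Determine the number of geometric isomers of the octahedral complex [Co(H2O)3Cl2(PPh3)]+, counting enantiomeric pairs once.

Working through the distinct placements yields 3 geometric isomers: H2O mer, Cl trans; H2O fac, Cl cis; H2O mer, Cl cis.

3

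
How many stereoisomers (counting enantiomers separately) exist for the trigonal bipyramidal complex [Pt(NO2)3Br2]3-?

There are 3 geometric isomers: Br both axial; Br one axial, one equatorial; Br both equatorial.
Each arrangement has an internal mirror plane or centre of symmetry, so none is chiral.

3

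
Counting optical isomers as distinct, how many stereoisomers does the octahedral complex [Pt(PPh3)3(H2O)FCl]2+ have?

5

An octahedron has six vertices in three trans pairs; every non-trans pair is cis.
The distinct arrangements are (4 in all): PPh3 mer (3 arrangements); PPh3 fac (chiral).
One of these lacks any improper symmetry element and so occurs as an enantiomeric pair, giving 4 + 1 = 5 stereoisomers in total.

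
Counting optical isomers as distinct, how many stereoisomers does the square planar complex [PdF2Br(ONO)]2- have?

2

A square has two trans pairs of vertices; adjacent vertices are cis.
There are 2 geometric isomers: F cis; F trans.
Each arrangement has an internal mirror plane or centre of symmetry, so none is chiral.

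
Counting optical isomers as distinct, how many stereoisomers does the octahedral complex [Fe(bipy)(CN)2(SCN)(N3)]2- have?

6

In an octahedral complex each vertex has one trans partner and four cis neighbours.
Each bipy is bidentate and must span two cis positions.
The distinct arrangements are (4 in all): CN trans; CN cis (3 arrangements, 2 chiral).
Of these, 2 lack any improper symmetry element and so occur as enantiomeric pairs, giving 4 + 2 = 6 stereoisomers in total.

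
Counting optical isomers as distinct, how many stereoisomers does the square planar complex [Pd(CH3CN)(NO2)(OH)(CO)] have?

Systematic placement gives 3 geometric isomers: (CH3CN/NO2 trans, CO/OH trans); (CH3CN/OH trans, CO/NO2 trans); (CH3CN/CO trans, NO2/OH trans).
Each arrangement has an internal mirror plane or centre of symmetry, so none is chiral.

3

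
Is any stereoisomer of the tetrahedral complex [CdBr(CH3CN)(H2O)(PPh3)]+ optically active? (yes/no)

yes

In a tetrahedral complex all four positions are equivalent and every pair of ligands is adjacent — there is no cis/trans distinction.
Only one geometric arrangement is possible; it has no improper symmetry element, so it exists as a pair of enantiomers (2 stereoisomers).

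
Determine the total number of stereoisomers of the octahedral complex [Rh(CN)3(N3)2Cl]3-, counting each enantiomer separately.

The distinct arrangements are (3 in all): CN mer, N3 trans; CN mer, N3 cis; CN fac, N3 cis.
Each arrangement has an internal mirror plane or centre of symmetry, so none is chiral.

3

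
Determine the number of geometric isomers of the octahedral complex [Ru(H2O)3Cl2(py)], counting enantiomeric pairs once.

3

In an octahedral complex each vertex has one trans partner and four cis neighbours.
There are 3 geometric isomers: H2O mer, Cl trans; H2O fac, Cl cis; H2O mer, Cl cis.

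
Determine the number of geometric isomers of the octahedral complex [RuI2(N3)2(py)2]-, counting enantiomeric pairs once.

The six octahedral sites form three mutually perpendicular trans pairs.
The distinct arrangements are (5 in all): I trans, N3 trans, py trans; I trans, N3 cis, py cis; I cis, N3 cis, py trans; I cis, N3 cis, py cis (chiral); I cis, N3 trans, py cis.

5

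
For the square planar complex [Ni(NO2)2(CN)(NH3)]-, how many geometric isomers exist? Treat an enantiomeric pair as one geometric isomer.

2

In a square planar complex each vertex has one trans partner and two cis neighbours.
Working through the distinct placements yields 2 geometric isomers: NO2 cis; NO2 trans.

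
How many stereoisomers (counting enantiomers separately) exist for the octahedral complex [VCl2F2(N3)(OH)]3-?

The six octahedral sites form three mutually perpendicular trans pairs.
The distinct arrangements are (6 in all): Cl trans, F trans; Cl trans, F cis; Cl cis, F cis (3 arrangements, 2 chiral); Cl cis, F trans.
Of these, 2 lack any improper symmetry element and so occur as enantiomeric pairs, giving 6 + 2 = 8 stereoisomers in total.

8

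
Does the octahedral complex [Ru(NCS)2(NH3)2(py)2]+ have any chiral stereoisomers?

yes

There are 5 geometric isomers: NCS trans, NH3 trans, py trans; NCS trans, NH3 cis, py cis; NCS cis, NH3 cis, py trans; NCS cis, NH3 cis, py cis (chiral); NCS cis, NH3 trans, py cis.
One of these lacks any improper symmetry element and so occurs as an enantiomeric pair, giving 5 + 1 = 6 stereoisomers in total.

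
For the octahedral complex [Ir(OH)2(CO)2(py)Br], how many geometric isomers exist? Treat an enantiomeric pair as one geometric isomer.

The six octahedral sites form three mutually perpendicular trans pairs.
Systematic placement gives 6 geometric isomers: OH cis, CO cis (3 arrangements, 2 chiral); OH trans, CO cis; OH cis, CO trans; OH trans, CO trans.

6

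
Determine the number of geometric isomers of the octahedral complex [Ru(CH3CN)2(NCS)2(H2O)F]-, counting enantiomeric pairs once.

6

The distinct arrangements are (6 in all): CH3CN trans, NCS trans; CH3CN trans, NCS cis; CH3CN cis, NCS trans; CH3CN cis, NCS cis (3 arrangements, 2 chiral).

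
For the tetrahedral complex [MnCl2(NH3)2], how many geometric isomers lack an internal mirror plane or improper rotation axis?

All four vertices of a tetrahedron are equivalent and mutually adjacent, so cis/trans isomerism cannot arise.
Only one geometric arrangement is possible.

0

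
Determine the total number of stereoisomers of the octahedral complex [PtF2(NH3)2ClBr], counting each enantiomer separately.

An octahedron has six vertices in three trans pairs; every non-trans pair is cis.
The distinct arrangements are (6 in all): F trans, NH3 trans; F cis, NH3 cis (3 arrangements, 2 chiral); F cis, NH3 trans; F trans, NH3 cis.
Of these, 2 lack any improper symmetry element and so occur as enantiomeric pairs, giving 6 + 2 = 8 stereoisomers in total.

8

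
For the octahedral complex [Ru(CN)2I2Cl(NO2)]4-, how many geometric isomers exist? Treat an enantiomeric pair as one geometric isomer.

The six octahedral sites form three mutually perpendicular trans pairs.
The distinct arrangements are (6 in all): CN trans, I cis; CN trans, I trans; CN cis, I cis (3 arrangements, 2 chiral); CN cis, I trans.

6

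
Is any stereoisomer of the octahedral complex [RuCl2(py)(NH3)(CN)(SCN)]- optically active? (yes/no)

Exhaustive case analysis gives 9 geometric isomers.
Of these, 6 lack any improper symmetry element and so occur as enantiomeric pairs, giving 9 + 6 = 15 stereoisomers in total.

yes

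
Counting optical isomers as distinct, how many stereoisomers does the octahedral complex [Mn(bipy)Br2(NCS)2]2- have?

An octahedron has six vertices in three trans pairs; every non-trans pair is cis.
Each bipy is bidentate and must span two cis positions.
The distinct arrangements are (3 in all): Br trans, NCS cis; Br cis, NCS cis (chiral); Br cis, NCS trans.
One of these lacks any improper symmetry element and so occurs as an enantiomeric pair, giving 3 + 1 = 4 stereoisomers in total.

4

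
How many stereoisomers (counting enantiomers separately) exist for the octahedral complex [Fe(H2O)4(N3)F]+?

In an octahedral complex each vertex has one trans partner and four cis neighbours.
There are 2 geometric isomers: N3 and F mutually cis; N3 and F mutually trans.
Each arrangement has an internal mirror plane or centre of symmetry, so none is chiral.

2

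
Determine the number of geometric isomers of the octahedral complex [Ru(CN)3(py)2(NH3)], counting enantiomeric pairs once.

3

The six octahedral sites form three mutually perpendicular trans pairs.
Working through the distinct placements yields 3 geometric isomers: CN mer, py trans; CN mer, py cis; CN fac, py cis.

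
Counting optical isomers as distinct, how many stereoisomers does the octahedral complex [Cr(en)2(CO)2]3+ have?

An octahedron has six vertices in three trans pairs; every non-trans pair is cis.
Each en is bidentate and must span two cis positions.
Working through the distinct placements yields 2 geometric isomers: CO trans; CO cis (chiral).
One of these lacks any improper symmetry element and so occurs as an enantiomeric pair, giving 2 + 1 = 3 stereoisomers in total.

3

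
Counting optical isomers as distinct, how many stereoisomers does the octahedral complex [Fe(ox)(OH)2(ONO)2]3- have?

4

Each ox is bidentate and must span two cis positions.
The distinct arrangements are (3 in all): OH trans, ONO cis; OH cis, ONO cis (chiral); OH cis, ONO trans.
One of these lacks any improper symmetry element and so occurs as an enantiomeric pair, giving 3 + 1 = 4 stereoisomers in total.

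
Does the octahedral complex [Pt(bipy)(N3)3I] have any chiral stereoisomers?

no

An octahedron has six vertices in three trans pairs; every non-trans pair is cis.
Each bipy is bidentate and must span two cis positions.
Working through the distinct placements yields 2 geometric isomers: N3 fac; N3 mer.
Each arrangement has an internal mirror plane or centre of symmetry, so none is chiral.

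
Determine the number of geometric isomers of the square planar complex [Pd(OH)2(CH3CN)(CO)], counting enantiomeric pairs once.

A square has two trans pairs of vertices; adjacent vertices are cis.
Systematic placement gives 2 geometric isomers: OH cis; OH trans.

2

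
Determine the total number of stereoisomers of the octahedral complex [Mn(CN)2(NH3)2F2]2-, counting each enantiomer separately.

In an octahedral complex each vertex has one trans partner and four cis neighbours.
There are 5 geometric isomers: CN trans, NH3 trans, F trans; CN trans, NH3 cis, F cis; CN cis, NH3 trans, F cis; CN cis, NH3 cis, F cis (chiral); CN cis, NH3 cis, F trans.
One of these lacks any improper symmetry element and so occurs as an enantiomeric pair, giving 5 + 1 = 6 stereoisomers in total.

6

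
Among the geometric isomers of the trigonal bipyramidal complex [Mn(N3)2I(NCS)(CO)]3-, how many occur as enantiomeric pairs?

Placing the ligands in turn and identifying arrangements related by rotation or reflection leaves 7 distinct geometric isomers.
Of these, 3 lack any improper symmetry element and so occur as enantiomeric pairs, giving 7 + 3 = 10 stereoisomers in total.

3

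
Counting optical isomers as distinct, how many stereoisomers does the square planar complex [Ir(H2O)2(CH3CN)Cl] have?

A square has two trans pairs of vertices; adjacent vertices are cis.
There are 2 geometric isomers: H2O cis; H2O trans.
Each arrangement has an internal mirror plane or centre of symmetry, so none is chiral.

2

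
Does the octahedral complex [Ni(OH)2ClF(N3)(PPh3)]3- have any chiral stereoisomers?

An octahedron has six vertices in three trans pairs; every non-trans pair is cis.
Systematic enumeration (placing each ligand type in turn and discarding arrangements equivalent by rotation or reflection) gives 9 geometric isomers.
Of these, 6 lack any improper symmetry element and so occur as enantiomeric pairs, giving 9 + 6 = 15 stereoisomers in total.

yes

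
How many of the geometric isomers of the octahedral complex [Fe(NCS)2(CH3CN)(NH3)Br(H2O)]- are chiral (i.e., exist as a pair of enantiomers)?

6

Systematic enumeration (placing each ligand type in turn and discarding arrangements equivalent by rotation or reflection) gives 9 geometric isomers.
Of these, 6 lack any improper symmetry element and so occur as enantiomeric pairs, giving 9 + 6 = 15 stereoisomers in total.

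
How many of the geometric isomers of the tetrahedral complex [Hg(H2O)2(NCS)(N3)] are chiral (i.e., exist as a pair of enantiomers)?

In a tetrahedral complex all four positions are equivalent and every pair of ligands is adjacent — there is no cis/trans distinction.
Only one geometric arrangement is possible.

0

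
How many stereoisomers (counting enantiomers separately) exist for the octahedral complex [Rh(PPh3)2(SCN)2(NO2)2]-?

6

There are 5 geometric isomers: PPh3 trans, SCN trans, NO2 trans; PPh3 cis, SCN cis, NO2 trans; PPh3 cis, SCN trans, NO2 cis; PPh3 cis, SCN cis, NO2 cis (chiral); PPh3 trans, SCN cis, NO2 cis.
One of these lacks any improper symmetry element and so occurs as an enantiomeric pair, giving 5 + 1 = 6 stereoisomers in total.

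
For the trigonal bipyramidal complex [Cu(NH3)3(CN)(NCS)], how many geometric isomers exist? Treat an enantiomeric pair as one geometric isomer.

Systematic placement gives 4 geometric isomers: CN axial, NCS axial; CN axial, NCS equatorial; CN equatorial, NCS axial; CN equatorial, NCS equatorial.

4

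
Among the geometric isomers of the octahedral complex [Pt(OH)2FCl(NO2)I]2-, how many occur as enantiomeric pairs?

An octahedron has six vertices in three trans pairs; every non-trans pair is cis.
Exhaustive case analysis gives 9 geometric isomers.
Of these, 6 lack any improper symmetry element and so occur as enantiomeric pairs, giving 9 + 6 = 15 stereoisomers in total.

6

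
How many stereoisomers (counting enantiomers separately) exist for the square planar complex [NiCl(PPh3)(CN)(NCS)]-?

3

In a square planar complex each vertex has one trans partner and two cis neighbours.
There are 3 geometric isomers: (CN/NCS trans, Cl/PPh3 trans); (CN/PPh3 trans, Cl/NCS trans); (CN/Cl trans, NCS/PPh3 trans).
Each arrangement has an internal mirror plane or centre of symmetry, so none is chiral.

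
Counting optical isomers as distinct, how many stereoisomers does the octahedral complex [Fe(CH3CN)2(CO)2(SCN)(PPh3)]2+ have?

An octahedron has six vertices in three trans pairs; every non-trans pair is cis.
Systematic placement gives 6 geometric isomers: CH3CN trans, CO trans; CH3CN trans, CO cis; CH3CN cis, CO cis (3 arrangements, 2 chiral); CH3CN cis, CO trans.
Of these, 2 lack any improper symmetry element and so occur as enantiomeric pairs, giving 6 + 2 = 8 stereoisomers in total.

8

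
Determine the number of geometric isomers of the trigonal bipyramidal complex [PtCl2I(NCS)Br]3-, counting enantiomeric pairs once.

7

In a trigonal bipyramid the two axial positions differ from the three equatorial ones.
Placing the ligands in turn and identifying arrangements related by rotation or reflection leaves 7 distinct geometric isomers.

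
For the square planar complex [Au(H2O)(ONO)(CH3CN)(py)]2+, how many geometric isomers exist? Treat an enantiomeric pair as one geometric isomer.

3

Working through the distinct placements yields 3 geometric isomers: (CH3CN/ONO trans, H2O/py trans); (CH3CN/py trans, H2O/ONO trans); (CH3CN/H2O trans, ONO/py trans).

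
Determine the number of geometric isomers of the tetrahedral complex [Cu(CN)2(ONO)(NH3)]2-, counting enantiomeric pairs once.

In a tetrahedral complex all four positions are equivalent and every pair of ligands is adjacent — there is no cis/trans distinction.
Only one geometric arrangement is possible.

1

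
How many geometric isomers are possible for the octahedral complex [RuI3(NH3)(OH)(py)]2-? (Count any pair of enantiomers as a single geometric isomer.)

In an octahedral complex each vertex has one trans partner and four cis neighbours.
Systematic placement gives 4 geometric isomers: I mer (3 arrangements); I fac (chiral).

4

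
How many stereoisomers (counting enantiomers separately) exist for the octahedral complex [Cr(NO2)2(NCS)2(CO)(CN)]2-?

8

The six octahedral sites form three mutually perpendicular trans pairs.
There are 6 geometric isomers: NO2 trans, NCS trans; NO2 cis, NCS cis (3 arrangements, 2 chiral); NO2 trans, NCS cis; NO2 cis, NCS trans.
Of these, 2 lack any improper symmetry element and so occur as enantiomeric pairs, giving 6 + 2 = 8 stereoisomers in total.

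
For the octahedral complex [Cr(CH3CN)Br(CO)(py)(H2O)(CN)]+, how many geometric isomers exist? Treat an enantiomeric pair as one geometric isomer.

An octahedron has six vertices in three trans pairs; every non-trans pair is cis.
Systematic enumeration (placing each ligand type in turn and discarding arrangements equivalent by rotation or reflection) gives 15 geometric isomers.

15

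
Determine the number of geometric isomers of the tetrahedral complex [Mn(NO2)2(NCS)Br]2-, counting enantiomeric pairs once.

1

In a tetrahedral complex all four positions are equivalent and every pair of ligands is adjacent — there is no cis/trans distinction.
Only one geometric arrangement is possible.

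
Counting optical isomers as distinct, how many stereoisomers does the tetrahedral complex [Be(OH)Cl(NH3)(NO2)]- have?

2

Only one geometric arrangement is possible; it has no improper symmetry element, so it exists as a pair of enantiomers (2 stereoisomers).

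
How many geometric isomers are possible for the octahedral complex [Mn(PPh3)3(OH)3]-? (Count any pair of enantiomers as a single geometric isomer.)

2

The six octahedral sites form three mutually perpendicular trans pairs.
Working through the distinct placements yields 2 geometric isomers: PPh3 mer; PPh3 fac.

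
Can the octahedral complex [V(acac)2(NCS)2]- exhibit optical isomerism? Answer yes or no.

yes

The six octahedral sites form three mutually perpendicular trans pairs.
Each acac is bidentate and must span two cis positions.
There are 2 geometric isomers: NCS trans; NCS cis (chiral).
One of these lacks any improper symmetry element and so occurs as an enantiomeric pair, giving 2 + 1 = 3 stereoisomers in total.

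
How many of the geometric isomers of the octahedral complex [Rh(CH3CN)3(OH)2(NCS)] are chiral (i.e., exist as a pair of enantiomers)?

An octahedron has six vertices in three trans pairs; every non-trans pair is cis.
The distinct arrangements are (3 in all): CH3CN mer, OH trans; CH3CN mer, OH cis; CH3CN fac, OH cis.
Each arrangement has an internal mirror plane or centre of symmetry, so none is chiral.

0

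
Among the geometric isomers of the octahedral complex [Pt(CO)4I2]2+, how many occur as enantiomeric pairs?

0

Working through the distinct placements yields 2 geometric isomers: I trans; I cis.
Each arrangement has an internal mirror plane or centre of symmetry, so none is chiral.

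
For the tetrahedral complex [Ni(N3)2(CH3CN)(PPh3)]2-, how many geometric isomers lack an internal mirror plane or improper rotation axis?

0

Only one geometric arrangement is possible.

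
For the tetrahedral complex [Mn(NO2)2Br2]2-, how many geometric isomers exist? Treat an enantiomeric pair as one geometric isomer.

All four vertices of a tetrahedron are equivalent and mutually adjacent, so cis/trans isomerism cannot arise.
Only one geometric arrangement is possible.

1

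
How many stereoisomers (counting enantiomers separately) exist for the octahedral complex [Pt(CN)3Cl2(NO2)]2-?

In an octahedral complex each vertex has one trans partner and four cis neighbours.
The distinct arrangements are (3 in all): CN mer, Cl cis; CN mer, Cl trans; CN fac, Cl cis.
Each arrangement has an internal mirror plane or centre of symmetry, so none is chiral.

3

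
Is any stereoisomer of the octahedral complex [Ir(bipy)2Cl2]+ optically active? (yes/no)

Each bipy is bidentate and must span two cis positions.
Working through the distinct placements yields 2 geometric isomers: Cl trans; Cl cis (chiral).
One of these lacks any improper symmetry element and so occurs as an enantiomeric pair, giving 2 + 1 = 3 stereoisomers in total.

yes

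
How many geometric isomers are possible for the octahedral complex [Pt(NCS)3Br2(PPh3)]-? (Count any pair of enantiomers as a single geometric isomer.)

The six octahedral sites form three mutually perpendicular trans pairs.
The distinct arrangements are (3 in all): NCS mer, Br trans; NCS fac, Br cis; NCS mer, Br cis.

3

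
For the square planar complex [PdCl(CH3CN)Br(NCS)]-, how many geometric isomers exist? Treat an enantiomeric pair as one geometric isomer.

In a square planar complex each vertex has one trans partner and two cis neighbours.
Working through the distinct placements yields 3 geometric isomers: (Br/Cl trans, CH3CN/NCS trans); (Br/NCS trans, CH3CN/Cl trans); (Br/CH3CN trans, Cl/NCS trans).

3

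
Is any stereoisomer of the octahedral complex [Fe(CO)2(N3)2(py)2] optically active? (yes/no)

yes

An octahedron has six vertices in three trans pairs; every non-trans pair is cis.
The distinct arrangements are (5 in all): CO trans, N3 trans, py trans; CO trans, N3 cis, py cis; CO cis, N3 cis, py trans; CO cis, N3 cis, py cis (chiral); CO cis, N3 trans, py cis.
One of these lacks any improper symmetry element and so occurs as an enantiomeric pair, giving 5 + 1 = 6 stereoisomers in total.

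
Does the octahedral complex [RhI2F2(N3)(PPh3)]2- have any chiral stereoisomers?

The six octahedral sites form three mutually perpendicular trans pairs.
The distinct arrangements are (6 in all): I trans, F trans; I cis, F trans; I cis, F cis (3 arrangements, 2 chiral); I trans, F cis.
Of these, 2 lack any improper symmetry element and so occur as enantiomeric pairs, giving 6 + 2 = 8 stereoisomers in total.

yes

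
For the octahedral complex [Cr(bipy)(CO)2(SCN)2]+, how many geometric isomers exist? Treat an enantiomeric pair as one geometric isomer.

3

An octahedron has six vertices in three trans pairs; every non-trans pair is cis.
Each bipy is bidentate and must span two cis positions.
Systematic placement gives 3 geometric isomers: CO trans, SCN cis; CO cis, SCN cis (chiral); CO cis, SCN trans.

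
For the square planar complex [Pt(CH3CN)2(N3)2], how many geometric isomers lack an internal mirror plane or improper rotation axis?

In a square planar complex each vertex has one trans partner and two cis neighbours.
Working through the distinct placements yields 2 geometric isomers: CH3CN cis; CH3CN trans.
Each arrangement has an internal mirror plane or centre of symmetry, so none is chiral.

0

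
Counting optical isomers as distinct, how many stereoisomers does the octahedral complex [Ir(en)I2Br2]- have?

In an octahedral complex each vertex has one trans partner and four cis neighbours.
Each en is bidentate and must span two cis positions.
The distinct arrangements are (3 in all): I cis, Br trans; I cis, Br cis (chiral); I trans, Br cis.
One of these lacks any improper symmetry element and so occurs as an enantiomeric pair, giving 3 + 1 = 4 stereoisomers in total.

4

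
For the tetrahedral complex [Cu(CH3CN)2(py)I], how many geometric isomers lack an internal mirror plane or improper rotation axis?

0

All four vertices of a tetrahedron are equivalent and mutually adjacent, so cis/trans isomerism cannot arise.
Only one geometric arrangement is possible.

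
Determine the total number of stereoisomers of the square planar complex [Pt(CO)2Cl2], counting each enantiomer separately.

2

A square has two trans pairs of vertices; adjacent vertices are cis.
Systematic placement gives 2 geometric isomers: CO cis; CO trans.
Each arrangement has an internal mirror plane or centre of symmetry, so none is chiral.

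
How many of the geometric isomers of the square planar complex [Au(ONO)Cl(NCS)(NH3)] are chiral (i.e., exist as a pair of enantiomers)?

0

In a square planar complex each vertex has one trans partner and two cis neighbours.
The distinct arrangements are (3 in all): (Cl/NH3 trans, NCS/ONO trans); (Cl/ONO trans, NCS/NH3 trans); (Cl/NCS trans, NH3/ONO trans).
Each arrangement has an internal mirror plane or centre of symmetry, so none is chiral.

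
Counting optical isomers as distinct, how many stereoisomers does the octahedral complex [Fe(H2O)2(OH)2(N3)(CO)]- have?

8

The six octahedral sites form three mutually perpendicular trans pairs.
The distinct arrangements are (6 in all): H2O cis, OH trans; H2O cis, OH cis (3 arrangements, 2 chiral); H2O trans, OH trans; H2O trans, OH cis.
Of these, 2 lack any improper symmetry element and so occur as enantiomeric pairs, giving 6 + 2 = 8 stereoisomers in total.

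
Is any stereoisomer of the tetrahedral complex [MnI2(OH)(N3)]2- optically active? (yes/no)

no

All four vertices of a tetrahedron are equivalent and mutually adjacent, so cis/trans isomerism cannot arise.
Only one geometric arrangement is possible.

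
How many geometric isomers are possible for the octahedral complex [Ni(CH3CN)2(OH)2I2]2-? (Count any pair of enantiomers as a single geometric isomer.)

5

An octahedron has six vertices in three trans pairs; every non-trans pair is cis.
Systematic placement gives 5 geometric isomers: CH3CN trans, OH trans, I trans; CH3CN trans, OH cis, I cis; CH3CN cis, OH trans, I cis; CH3CN cis, OH cis, I cis (chiral); CH3CN cis, OH cis, I trans.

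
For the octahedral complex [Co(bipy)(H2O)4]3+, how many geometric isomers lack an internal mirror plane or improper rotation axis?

The six octahedral sites form three mutually perpendicular trans pairs.
Each bipy is bidentate and must span two cis positions.
Only one geometric arrangement is possible.

0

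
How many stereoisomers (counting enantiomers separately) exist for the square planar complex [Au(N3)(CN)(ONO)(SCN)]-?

3

The distinct arrangements are (3 in all): (CN/ONO trans, N3/SCN trans); (CN/SCN trans, N3/ONO trans); (CN/N3 trans, ONO/SCN trans).
Each arrangement has an internal mirror plane or centre of symmetry, so none is chiral.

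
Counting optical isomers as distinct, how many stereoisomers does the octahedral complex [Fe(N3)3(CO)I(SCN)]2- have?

Working through the distinct placements yields 4 geometric isomers: N3 mer (3 arrangements); N3 fac (chiral).
One of these lacks any improper symmetry element and so occurs as an enantiomeric pair, giving 4 + 1 = 5 stereoisomers in total.

5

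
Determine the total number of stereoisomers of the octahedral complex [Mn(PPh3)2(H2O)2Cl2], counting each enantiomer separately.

6

The six octahedral sites form three mutually perpendicular trans pairs.
Systematic placement gives 5 geometric isomers: PPh3 trans, H2O trans, Cl trans; PPh3 cis, H2O cis, Cl trans; PPh3 trans, H2O cis, Cl cis; PPh3 cis, H2O cis, Cl cis (chiral); PPh3 cis, H2O trans, Cl cis.
One of these lacks any improper symmetry element and so occurs as an enantiomeric pair, giving 5 + 1 = 6 stereoisomers in total.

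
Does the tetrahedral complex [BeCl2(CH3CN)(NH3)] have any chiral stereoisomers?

In a tetrahedral complex all four positions are equivalent and every pair of ligands is adjacent — there is no cis/trans distinction.
Only one geometric arrangement is possible.

no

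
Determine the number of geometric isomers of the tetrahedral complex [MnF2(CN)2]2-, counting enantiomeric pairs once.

Only one geometric arrangement is possible.

1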